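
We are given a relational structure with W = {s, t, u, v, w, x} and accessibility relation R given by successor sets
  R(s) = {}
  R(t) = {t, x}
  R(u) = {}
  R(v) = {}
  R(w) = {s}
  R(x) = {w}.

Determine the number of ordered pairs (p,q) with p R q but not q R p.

3

Enumerating: (t,x), (w,s), (x,w).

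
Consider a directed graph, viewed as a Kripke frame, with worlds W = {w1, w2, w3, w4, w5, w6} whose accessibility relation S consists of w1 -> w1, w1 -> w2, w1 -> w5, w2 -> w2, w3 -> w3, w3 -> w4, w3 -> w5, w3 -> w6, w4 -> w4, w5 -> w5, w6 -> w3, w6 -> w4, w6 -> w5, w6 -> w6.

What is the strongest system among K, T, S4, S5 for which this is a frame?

S4

Reflexive (axiom T): yes — every world is S-related to itself.
Transitive (axiom 4): yes — every two-step S-path is closed by a direct edge.
Euclidean (axiom 5): no — w1 S w2 and w1 S w5, but not w2 S w5.
So F validates K, T, S4; S5 would additionally require S to be Euclidean. The strongest is S4.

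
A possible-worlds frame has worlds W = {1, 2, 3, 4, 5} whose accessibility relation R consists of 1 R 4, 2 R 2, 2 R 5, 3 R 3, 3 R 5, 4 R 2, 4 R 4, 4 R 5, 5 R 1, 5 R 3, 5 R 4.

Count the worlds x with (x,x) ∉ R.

2

Enumerating: 1, 5.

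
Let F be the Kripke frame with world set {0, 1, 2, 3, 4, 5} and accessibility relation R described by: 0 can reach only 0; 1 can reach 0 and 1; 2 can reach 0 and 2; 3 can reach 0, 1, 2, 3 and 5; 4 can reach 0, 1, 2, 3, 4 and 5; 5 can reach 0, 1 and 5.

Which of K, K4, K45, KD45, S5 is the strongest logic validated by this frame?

Transitive (axiom 4): yes — every two-step R-path is closed by a direct edge.
Euclidean (axiom 5): no — 3 R 0 and 3 R 1, but not 0 R 1.
Serial (axiom D): yes — every world has a successor (e.g. 0 R 0).
Reflexive (axiom T): yes — every world is R-related to itself.
So F validates K, K4; K45 would additionally require R to be Euclidean. The strongest is K4.

K4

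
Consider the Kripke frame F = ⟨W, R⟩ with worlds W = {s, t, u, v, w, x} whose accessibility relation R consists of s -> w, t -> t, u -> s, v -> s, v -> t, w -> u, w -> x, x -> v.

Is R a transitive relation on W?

No

Transitive: no — s R w and w R u, but not s R u.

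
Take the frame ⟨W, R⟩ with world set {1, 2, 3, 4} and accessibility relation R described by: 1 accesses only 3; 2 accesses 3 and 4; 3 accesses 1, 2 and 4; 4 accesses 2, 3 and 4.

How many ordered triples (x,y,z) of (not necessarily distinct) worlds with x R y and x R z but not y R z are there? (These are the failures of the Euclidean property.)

Enumerating: (1,3,3), (2,3,3), (3,1,1), (3,1,2), (3,1,4), (3,2,1), (3,2,2), (3,4,1), (4,2,2), (4,3,3).

10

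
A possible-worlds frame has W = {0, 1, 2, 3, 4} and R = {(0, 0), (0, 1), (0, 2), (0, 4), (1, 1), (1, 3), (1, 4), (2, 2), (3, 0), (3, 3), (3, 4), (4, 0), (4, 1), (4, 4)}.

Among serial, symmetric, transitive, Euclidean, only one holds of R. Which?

Serial: yes — every world has a successor (e.g. 0 R 0).
Symmetric: no — 0 R 1 but not 1 R 0.
Transitive: no — 0 R 1 and 1 R 3, but not 0 R 3.
Euclidean: no — 0 R 1 and 0 R 2, but not 1 R 2.
Only serial holds.

serial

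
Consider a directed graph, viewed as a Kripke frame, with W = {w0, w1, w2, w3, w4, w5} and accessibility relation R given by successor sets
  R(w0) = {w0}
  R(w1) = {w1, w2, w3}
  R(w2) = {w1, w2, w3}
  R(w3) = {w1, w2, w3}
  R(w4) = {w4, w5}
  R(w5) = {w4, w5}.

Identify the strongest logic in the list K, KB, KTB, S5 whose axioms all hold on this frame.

S5

Symmetric (axiom B): yes — every pair in R has its reverse in R.
Reflexive (axiom T): yes — every world is R-related to itself.
Euclidean (axiom 5): yes — any two successors of a common world are R-related.
So F validates K, KB, KTB, S5. The strongest is S5.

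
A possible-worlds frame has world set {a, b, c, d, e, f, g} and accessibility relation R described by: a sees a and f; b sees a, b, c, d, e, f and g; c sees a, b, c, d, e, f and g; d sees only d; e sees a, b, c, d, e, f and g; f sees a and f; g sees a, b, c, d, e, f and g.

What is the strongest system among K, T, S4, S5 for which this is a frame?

S4

Reflexive (axiom T): yes — every world is R-related to itself.
Transitive (axiom 4): yes — every two-step R-path is closed by a direct edge.
Euclidean (axiom 5): no — b R a and b R c, but not a R c.
So F validates K, T, S4; S5 would additionally require R to be Euclidean. The strongest is S4.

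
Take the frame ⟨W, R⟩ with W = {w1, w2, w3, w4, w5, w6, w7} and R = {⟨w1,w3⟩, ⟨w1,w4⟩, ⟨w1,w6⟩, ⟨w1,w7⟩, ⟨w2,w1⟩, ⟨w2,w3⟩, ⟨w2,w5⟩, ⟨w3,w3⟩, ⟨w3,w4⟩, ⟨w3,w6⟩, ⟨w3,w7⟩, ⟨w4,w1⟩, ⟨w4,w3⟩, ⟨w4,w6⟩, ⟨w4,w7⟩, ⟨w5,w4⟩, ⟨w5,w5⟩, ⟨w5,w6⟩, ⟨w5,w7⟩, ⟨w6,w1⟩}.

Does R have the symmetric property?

Symmetric: no — w1 R w3 but not w3 R w1.

No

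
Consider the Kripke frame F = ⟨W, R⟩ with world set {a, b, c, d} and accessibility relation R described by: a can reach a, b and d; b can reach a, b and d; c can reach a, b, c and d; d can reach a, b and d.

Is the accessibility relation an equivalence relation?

Reflexive: yes — every world is R-related to itself.
Symmetric: no — c R a but not a R c.
Transitive: yes — every two-step R-path is closed by a direct edge.
So R is not an equivalence relation.

No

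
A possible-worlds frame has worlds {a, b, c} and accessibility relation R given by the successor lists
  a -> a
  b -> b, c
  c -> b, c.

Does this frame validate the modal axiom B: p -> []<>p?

Yes

The schema B characterises exactly the symmetric frames.
Symmetric: yes — every pair in R has its reverse in R.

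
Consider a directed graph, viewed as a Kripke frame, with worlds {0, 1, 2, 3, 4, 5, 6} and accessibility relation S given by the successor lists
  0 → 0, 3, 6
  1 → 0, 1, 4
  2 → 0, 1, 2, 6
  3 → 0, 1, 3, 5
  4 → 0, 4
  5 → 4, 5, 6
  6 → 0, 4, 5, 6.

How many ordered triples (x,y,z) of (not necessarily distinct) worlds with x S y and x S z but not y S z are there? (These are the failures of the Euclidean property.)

26

Enumerating: (0,3,6), (0,6,3), (1,0,1), (1,0,4), (1,4,1), (2,0,1), (2,0,2), (2,1,2), (2,1,6), (2,6,1), (2,6,2), (3,0,1), … and 14 more.
Total: 26.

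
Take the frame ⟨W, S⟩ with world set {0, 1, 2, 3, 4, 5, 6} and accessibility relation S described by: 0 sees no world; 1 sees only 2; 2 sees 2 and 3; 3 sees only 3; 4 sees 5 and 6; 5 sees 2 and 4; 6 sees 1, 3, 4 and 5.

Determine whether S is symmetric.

No

Symmetric: no — 1 S 2 but not 2 S 1.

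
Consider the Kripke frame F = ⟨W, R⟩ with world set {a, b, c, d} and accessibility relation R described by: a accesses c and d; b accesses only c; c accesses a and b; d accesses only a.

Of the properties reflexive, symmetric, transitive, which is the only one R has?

Reflexive: no — a is not related to itself.
Symmetric: yes — every pair in R has its reverse in R.
Transitive: no — a R c and c R b, but not a R b.
Only symmetric holds.

symmetric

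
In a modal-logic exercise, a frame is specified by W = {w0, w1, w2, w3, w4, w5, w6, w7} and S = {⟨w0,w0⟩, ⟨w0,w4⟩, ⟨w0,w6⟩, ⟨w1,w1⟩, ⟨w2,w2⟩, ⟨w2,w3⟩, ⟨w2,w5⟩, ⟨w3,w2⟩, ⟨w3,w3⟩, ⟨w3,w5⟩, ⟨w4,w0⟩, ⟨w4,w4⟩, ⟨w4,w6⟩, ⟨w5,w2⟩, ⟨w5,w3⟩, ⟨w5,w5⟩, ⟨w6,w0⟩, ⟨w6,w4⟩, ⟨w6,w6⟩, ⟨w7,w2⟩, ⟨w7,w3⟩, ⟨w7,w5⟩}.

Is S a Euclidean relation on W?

Yes

Euclidean: yes — any two successors of a common world are S-related.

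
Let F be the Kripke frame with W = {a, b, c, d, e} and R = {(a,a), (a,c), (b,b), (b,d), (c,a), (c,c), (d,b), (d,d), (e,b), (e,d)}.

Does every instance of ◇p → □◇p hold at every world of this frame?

The schema 5 characterises exactly the Euclidean frames.
Euclidean: yes — any two successors of a common world are R-related.

Yes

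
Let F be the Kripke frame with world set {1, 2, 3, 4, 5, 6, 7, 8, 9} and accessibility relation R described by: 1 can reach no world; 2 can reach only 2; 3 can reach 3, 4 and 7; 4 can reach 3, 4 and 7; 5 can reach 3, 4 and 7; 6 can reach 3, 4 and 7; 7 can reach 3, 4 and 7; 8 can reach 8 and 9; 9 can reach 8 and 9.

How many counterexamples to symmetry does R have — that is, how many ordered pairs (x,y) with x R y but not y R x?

6

Enumerating: (5,3), (5,4), (5,7), (6,3), (6,4), (6,7).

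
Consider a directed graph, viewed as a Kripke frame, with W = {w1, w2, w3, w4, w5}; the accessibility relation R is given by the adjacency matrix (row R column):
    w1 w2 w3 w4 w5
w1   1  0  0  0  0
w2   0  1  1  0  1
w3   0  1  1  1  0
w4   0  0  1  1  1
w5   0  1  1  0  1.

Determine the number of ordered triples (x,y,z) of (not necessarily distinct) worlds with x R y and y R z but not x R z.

Enumerating: (w2,w3,w4), (w3,w2,w5), (w3,w4,w5), (w4,w3,w2), (w4,w5,w2), (w5,w3,w4).

6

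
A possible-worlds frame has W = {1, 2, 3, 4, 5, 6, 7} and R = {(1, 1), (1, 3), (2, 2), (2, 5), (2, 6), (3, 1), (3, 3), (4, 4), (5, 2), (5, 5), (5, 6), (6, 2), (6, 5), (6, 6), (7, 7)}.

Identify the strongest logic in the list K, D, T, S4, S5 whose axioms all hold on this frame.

S5

Serial (axiom D): yes — every world has a successor (e.g. 1 R 1).
Reflexive (axiom T): yes — every world is R-related to itself.
Transitive (axiom 4): yes — every two-step R-path is closed by a direct edge.
Euclidean (axiom 5): yes — any two successors of a common world are R-related.
So F validates K, D, T, S4, S5. The strongest is S5.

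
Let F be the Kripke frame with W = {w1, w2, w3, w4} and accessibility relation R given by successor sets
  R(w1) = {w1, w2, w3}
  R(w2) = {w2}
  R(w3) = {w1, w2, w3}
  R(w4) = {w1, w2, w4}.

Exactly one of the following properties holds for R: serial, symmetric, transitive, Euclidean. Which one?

Serial: yes — every world has a successor (e.g. w1 R w1).
Symmetric: no — w1 R w2 but not w2 R w1.
Transitive: no — w4 R w1 and w1 R w3, but not w4 R w3.
Euclidean: no — w1 R w2 and w1 R w3, but not w2 R w3.
Only serial holds.

serial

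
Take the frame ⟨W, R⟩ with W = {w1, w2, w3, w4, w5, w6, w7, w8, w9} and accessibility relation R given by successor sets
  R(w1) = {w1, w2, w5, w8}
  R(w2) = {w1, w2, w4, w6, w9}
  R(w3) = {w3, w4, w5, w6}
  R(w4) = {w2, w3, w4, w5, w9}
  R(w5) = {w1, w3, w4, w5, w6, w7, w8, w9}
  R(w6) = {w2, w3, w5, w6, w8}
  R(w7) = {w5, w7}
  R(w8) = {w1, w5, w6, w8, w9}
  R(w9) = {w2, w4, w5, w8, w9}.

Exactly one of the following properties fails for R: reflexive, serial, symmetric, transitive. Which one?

transitive

Reflexive: yes — every world is R-related to itself.
Serial: yes — every world has a successor (e.g. w1 R w1).
Symmetric: yes — every pair in R has its reverse in R.
Transitive: no — w1 R w2 and w2 R w4, but not w1 R w4.
Only transitive fails.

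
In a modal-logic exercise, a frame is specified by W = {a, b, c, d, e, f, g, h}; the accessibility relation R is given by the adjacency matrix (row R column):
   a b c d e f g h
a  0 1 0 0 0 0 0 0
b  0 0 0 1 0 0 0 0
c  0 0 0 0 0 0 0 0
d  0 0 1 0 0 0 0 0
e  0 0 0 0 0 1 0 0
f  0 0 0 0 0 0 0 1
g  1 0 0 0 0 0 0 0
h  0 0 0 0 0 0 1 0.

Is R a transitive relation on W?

Transitive: no — a R b and b R d, but not a R d.

No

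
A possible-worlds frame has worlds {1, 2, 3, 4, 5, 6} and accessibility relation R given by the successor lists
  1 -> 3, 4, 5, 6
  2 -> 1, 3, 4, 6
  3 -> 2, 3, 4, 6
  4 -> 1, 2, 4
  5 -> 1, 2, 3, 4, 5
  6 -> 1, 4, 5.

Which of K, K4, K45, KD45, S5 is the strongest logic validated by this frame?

Transitive (axiom 4): no — 1 R 3 and 3 R 2, but not 1 R 2.
Euclidean (axiom 5): no — 1 R 3 and 1 R 5, but not 3 R 5.
Serial (axiom D): yes — every world has a successor (e.g. 1 R 3).
Reflexive (axiom T): no — 1 is not related to itself.
So F validates K; K4 would additionally require R to be transitive. The strongest is K.

K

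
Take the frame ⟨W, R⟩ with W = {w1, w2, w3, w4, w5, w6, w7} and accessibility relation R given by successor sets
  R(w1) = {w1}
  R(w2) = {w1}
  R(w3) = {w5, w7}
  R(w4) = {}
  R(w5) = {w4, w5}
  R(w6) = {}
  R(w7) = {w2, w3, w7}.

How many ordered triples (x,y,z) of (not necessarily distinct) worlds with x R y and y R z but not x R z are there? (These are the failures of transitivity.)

Enumerating: (w3,w5,w4), (w3,w7,w2), (w3,w7,w3), (w7,w2,w1), (w7,w3,w5).

5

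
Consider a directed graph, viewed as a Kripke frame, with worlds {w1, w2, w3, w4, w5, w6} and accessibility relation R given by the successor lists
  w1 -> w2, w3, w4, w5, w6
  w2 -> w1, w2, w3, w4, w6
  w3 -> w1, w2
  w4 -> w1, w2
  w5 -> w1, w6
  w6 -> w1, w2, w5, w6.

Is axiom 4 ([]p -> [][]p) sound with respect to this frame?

No

Axiom 4 corresponds to the accessibility relation being transitive.
Transitive: no — w2 R w1 and w1 R w5, but not w2 R w5.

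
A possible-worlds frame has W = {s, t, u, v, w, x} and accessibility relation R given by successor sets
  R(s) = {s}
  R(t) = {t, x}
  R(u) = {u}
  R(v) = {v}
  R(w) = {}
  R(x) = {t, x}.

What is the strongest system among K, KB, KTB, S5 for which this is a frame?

KB

Symmetric (axiom B): yes — every pair in R has its reverse in R.
Reflexive (axiom T): no — w is not related to itself.
Euclidean (axiom 5): yes — any two successors of a common world are R-related.
So F validates K, KB; KTB would additionally require R to be reflexive. The strongest is KB.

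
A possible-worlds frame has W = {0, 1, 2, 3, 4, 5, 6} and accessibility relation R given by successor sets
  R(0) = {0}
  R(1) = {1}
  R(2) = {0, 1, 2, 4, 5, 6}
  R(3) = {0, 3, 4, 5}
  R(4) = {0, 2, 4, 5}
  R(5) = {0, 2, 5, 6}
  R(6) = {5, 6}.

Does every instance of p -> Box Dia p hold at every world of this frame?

No

The schema B characterises exactly the symmetric frames.
Symmetric: no — 2 R 0 but not 0 R 2.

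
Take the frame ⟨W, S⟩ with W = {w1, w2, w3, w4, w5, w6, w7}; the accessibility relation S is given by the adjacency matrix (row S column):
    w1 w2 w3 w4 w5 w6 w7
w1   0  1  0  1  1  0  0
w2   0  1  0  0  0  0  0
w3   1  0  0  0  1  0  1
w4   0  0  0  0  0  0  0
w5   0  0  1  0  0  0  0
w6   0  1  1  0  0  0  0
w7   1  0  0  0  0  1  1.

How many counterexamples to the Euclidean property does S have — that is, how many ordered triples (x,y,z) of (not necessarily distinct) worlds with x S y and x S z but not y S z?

24

Enumerating: (w1,w2,w4), (w1,w2,w5), (w1,w4,w2), (w1,w4,w4), (w1,w4,w5), (w1,w5,w2), (w1,w5,w4), (w1,w5,w5), (w3,w1,w1), (w3,w1,w7), (w3,w5,w1), (w3,w5,w5), … and 12 more.
Total: 24.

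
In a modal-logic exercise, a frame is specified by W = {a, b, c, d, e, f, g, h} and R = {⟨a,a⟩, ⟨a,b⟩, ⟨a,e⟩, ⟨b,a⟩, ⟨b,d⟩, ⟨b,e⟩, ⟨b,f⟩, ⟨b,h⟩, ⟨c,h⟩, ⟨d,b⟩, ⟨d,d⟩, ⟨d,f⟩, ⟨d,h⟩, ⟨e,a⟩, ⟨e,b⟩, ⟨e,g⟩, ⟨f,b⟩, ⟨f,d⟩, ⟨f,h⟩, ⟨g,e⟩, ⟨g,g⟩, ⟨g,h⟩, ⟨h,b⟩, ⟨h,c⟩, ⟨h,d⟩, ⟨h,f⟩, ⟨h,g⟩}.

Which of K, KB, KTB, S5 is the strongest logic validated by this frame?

Symmetric (axiom B): yes — every pair in R has its reverse in R.
Reflexive (axiom T): no — b is not related to itself.
Euclidean (axiom 5): no — b R a and b R d, but not a R d.
So F validates K, KB; KTB would additionally require R to be reflexive. The strongest is KB.

KB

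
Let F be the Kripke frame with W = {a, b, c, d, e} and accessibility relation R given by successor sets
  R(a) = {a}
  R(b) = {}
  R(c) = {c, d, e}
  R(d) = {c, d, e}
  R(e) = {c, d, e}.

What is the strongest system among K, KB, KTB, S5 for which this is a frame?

KB

Symmetric (axiom B): yes — every pair in R has its reverse in R.
Reflexive (axiom T): no — b is not related to itself.
Euclidean (axiom 5): yes — any two successors of a common world are R-related.
So F validates K, KB; KTB would additionally require R to be reflexive. The strongest is KB.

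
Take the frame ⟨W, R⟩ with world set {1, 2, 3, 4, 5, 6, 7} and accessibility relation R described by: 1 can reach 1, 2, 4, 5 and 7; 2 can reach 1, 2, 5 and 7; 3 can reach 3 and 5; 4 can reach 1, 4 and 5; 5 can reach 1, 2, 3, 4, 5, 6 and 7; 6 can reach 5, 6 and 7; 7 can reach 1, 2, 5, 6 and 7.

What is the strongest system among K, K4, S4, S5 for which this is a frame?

K

Transitive (axiom 4): no — 1 R 5 and 5 R 3, but not 1 R 3.
Reflexive (axiom T): yes — every world is R-related to itself.
Euclidean (axiom 5): no — 1 R 2 and 1 R 4, but not 2 R 4.
So F validates K; K4 would additionally require R to be transitive. The strongest is K.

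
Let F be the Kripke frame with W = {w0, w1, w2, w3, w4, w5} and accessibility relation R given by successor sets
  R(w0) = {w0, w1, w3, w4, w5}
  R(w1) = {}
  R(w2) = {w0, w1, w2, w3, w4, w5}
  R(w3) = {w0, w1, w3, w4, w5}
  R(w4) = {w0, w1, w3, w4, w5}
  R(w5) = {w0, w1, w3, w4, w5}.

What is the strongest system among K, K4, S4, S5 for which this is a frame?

K4

Transitive (axiom 4): yes — every two-step R-path is closed by a direct edge.
Reflexive (axiom T): no — w1 is not related to itself.
Euclidean (axiom 5): no — w0 R w1 and w0 R w3, but not w1 R w3.
So F validates K, K4; S4 would additionally require R to be reflexive. The strongest is K4.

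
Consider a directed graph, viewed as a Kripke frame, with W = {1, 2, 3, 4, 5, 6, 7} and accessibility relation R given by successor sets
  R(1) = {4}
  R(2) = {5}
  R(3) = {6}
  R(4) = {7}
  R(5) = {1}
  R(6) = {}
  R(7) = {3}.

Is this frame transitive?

Transitive: no — 1 R 4 and 4 R 7, but not 1 R 7.

No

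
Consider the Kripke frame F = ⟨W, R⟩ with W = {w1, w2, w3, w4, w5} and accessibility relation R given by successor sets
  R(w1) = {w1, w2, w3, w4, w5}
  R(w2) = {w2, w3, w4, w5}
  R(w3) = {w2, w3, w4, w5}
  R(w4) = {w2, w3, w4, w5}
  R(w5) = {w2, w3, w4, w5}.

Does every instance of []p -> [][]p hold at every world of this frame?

By correspondence theory, 4 is valid on a frame iff R is transitive.
Transitive: yes — every two-step R-path is closed by a direct edge.

Yes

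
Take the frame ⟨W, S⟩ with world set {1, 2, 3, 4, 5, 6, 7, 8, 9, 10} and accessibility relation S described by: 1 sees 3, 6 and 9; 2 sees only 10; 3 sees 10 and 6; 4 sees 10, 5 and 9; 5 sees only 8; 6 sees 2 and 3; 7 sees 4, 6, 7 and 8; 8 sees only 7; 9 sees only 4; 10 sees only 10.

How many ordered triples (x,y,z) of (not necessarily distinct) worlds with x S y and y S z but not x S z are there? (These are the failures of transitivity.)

22

Enumerating: (1,3,10), (1,6,2), (1,9,4), (3,6,2), (3,6,3), (4,5,8), (4,9,4), (5,8,7), (6,2,10), (6,3,10), (6,3,6), (7,4,10), … and 10 more.
Total: 22.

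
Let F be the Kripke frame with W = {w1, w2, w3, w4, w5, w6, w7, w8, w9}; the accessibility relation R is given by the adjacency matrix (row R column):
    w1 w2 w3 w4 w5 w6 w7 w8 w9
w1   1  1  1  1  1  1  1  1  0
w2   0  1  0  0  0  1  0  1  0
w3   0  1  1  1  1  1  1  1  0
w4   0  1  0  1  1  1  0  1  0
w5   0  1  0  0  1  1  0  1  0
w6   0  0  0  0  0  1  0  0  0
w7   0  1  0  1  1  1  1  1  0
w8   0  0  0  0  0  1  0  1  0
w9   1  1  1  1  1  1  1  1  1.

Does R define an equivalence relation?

Reflexive: yes — every world is R-related to itself.
Symmetric: no — w1 R w2 but not w2 R w1.
Transitive: yes — every two-step R-path is closed by a direct edge.
So R is not an equivalence relation.

No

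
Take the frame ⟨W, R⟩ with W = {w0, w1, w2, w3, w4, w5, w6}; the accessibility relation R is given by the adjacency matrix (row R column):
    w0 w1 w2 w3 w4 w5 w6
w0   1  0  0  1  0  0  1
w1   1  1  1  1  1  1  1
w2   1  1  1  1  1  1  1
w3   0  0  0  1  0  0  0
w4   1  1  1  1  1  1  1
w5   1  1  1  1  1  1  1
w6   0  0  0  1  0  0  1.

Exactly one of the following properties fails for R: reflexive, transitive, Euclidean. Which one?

Euclidean

Reflexive: yes — every world is R-related to itself.
Transitive: yes — every two-step R-path is closed by a direct edge.
Euclidean: no — w0 R w3 and w0 R w6, but not w3 R w6.
Only Euclidean fails.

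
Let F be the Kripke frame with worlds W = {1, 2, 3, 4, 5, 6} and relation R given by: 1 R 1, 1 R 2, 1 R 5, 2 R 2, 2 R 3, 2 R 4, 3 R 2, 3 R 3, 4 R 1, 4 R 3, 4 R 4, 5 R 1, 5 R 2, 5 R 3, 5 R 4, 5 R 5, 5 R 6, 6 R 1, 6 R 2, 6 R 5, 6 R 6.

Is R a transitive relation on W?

Transitive: no — 1 R 2 and 2 R 3, but not 1 R 3.

No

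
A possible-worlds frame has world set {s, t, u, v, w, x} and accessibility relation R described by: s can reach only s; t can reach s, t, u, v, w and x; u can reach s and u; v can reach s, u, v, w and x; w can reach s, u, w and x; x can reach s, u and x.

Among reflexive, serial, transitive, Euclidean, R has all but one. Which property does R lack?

Reflexive: yes — every world is R-related to itself.
Serial: yes — every world has a successor (e.g. s R s).
Transitive: yes — every two-step R-path is closed by a direct edge.
Euclidean: no — t R s and t R u, but not s R u.
Only Euclidean fails.

Euclidean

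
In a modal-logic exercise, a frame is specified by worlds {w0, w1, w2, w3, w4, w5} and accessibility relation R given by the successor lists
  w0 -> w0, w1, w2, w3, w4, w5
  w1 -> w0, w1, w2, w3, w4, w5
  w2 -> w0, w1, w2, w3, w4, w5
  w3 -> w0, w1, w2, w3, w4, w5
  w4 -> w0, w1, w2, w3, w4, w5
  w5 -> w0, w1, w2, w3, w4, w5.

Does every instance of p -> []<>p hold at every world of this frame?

By correspondence theory, B is valid on a frame iff R is symmetric.
Symmetric: yes — every pair in R has its reverse in R.

Yes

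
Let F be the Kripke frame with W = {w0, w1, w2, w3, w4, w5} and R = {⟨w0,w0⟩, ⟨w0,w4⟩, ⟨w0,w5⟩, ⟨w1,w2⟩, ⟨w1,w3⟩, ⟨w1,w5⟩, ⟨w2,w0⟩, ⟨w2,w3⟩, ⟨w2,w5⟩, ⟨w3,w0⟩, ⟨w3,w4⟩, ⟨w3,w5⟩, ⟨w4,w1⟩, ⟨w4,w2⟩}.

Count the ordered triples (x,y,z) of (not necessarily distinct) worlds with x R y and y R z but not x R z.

14

Enumerating: (w0,w4,w1), (w0,w4,w2), (w1,w2,w0), (w1,w3,w0), (w1,w3,w4), (w2,w0,w4), (w2,w3,w4), (w3,w4,w1), (w3,w4,w2), (w4,w1,w3), (w4,w1,w5), (w4,w2,w0), (w4,w2,w3), (w4,w2,w5).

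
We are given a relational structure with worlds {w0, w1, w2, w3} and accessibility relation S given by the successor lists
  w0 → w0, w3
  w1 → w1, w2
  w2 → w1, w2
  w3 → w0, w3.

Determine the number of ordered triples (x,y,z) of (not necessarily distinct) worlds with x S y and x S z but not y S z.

S is Euclidean; there are no such tuples.

0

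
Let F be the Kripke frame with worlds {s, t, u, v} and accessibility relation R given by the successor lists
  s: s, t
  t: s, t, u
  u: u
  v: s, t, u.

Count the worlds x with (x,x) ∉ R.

Enumerating: v.

1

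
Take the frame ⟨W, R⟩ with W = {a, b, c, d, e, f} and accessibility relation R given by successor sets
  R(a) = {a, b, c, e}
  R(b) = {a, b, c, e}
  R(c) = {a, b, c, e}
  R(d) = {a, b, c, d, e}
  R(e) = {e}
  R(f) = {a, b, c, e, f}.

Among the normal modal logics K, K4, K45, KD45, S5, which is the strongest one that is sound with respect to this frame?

K4

Transitive (axiom 4): yes — every two-step R-path is closed by a direct edge.
Euclidean (axiom 5): no — a R e and a R b, but not e R b.
Serial (axiom D): yes — every world has a successor (e.g. a R a).
Reflexive (axiom T): yes — every world is R-related to itself.
So F validates K, K4; K45 would additionally require R to be Euclidean. The strongest is K4.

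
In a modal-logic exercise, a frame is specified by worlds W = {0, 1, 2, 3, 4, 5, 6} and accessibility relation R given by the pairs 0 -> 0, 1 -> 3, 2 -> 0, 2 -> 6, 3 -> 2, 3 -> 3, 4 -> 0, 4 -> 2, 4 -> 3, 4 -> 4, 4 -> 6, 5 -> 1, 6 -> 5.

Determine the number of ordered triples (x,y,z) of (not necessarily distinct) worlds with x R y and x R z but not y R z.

Enumerating: (2,0,6), (2,6,0), (2,6,6), (3,2,2), (3,2,3), (4,0,2), (4,0,3), (4,0,4), (4,0,6), (4,2,2), (4,2,3), (4,2,4), … and 10 more.
Total: 22.

22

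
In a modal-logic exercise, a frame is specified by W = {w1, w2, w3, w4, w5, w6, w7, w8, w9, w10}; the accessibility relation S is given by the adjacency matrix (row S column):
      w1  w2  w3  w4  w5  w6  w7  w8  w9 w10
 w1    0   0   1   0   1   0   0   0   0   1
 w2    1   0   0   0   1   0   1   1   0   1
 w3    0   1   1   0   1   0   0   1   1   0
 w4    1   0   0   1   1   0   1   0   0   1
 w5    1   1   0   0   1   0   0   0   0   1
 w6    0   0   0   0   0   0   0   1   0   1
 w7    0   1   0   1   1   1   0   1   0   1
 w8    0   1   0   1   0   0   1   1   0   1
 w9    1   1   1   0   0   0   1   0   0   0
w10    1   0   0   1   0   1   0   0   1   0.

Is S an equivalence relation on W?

No

Reflexive: no — w1 is not related to itself.
Symmetric: no — w1 S w3 but not w3 S w1.
Transitive: no — w1 S w10 and w10 S w4, but not w1 S w4.
So S is not an equivalence relation.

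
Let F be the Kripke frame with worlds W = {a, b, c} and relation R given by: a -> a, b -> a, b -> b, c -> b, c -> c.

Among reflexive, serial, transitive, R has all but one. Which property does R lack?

transitive

Reflexive: yes — every world is R-related to itself.
Serial: yes — every world has a successor (e.g. a R a).
Transitive: no — c R b and b R a, but not c R a.
Only transitive fails.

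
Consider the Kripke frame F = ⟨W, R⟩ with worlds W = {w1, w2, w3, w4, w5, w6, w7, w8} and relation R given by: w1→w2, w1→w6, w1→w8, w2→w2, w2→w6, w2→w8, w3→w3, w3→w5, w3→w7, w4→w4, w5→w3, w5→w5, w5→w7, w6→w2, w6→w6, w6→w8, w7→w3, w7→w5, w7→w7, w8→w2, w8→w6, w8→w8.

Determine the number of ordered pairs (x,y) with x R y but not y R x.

3

Enumerating: (w1,w2), (w1,w6), (w1,w8).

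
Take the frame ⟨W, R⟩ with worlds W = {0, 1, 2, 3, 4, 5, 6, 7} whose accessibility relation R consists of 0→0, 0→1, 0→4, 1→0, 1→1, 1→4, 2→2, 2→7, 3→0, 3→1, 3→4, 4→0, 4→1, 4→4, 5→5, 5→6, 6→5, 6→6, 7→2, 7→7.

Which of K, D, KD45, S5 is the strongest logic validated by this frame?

KD45

Serial (axiom D): yes — every world has a successor (e.g. 0 R 0).
Euclidean (axiom 5): yes — any two successors of a common world are R-related.
Transitive (axiom 4): yes — every two-step R-path is closed by a direct edge.
Reflexive (axiom T): no — 3 is not related to itself.
So F validates K, D, KD45; S5 would additionally require R to be reflexive. The strongest is KD45.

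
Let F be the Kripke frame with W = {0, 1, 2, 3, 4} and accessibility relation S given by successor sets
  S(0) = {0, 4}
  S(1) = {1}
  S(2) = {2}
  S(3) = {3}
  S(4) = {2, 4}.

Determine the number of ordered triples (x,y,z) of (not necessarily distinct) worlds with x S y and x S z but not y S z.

2

Enumerating: (0,4,0), (4,2,4).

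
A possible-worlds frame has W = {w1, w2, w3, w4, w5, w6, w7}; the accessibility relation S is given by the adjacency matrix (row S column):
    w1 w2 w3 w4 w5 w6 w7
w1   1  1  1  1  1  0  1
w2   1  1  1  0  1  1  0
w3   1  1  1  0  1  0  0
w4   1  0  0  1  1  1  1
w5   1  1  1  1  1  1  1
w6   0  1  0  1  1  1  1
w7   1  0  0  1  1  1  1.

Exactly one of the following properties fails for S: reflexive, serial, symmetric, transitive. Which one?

Reflexive: yes — every world is S-related to itself.
Serial: yes — every world has a successor (e.g. w1 S w1).
Symmetric: yes — every pair in S has its reverse in S.
Transitive: no — w1 S w2 and w2 S w6, but not w1 S w6.
Only transitive fails.

transitive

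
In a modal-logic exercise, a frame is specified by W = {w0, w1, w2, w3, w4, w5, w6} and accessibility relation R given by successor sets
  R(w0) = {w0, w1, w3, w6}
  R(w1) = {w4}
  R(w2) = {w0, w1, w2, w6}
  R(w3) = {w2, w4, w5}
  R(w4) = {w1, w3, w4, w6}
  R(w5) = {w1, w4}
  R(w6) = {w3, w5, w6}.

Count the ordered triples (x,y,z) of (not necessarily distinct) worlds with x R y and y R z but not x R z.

28

Enumerating: (w0,w1,w4), (w0,w3,w2), (w0,w3,w4), (w0,w3,w5), (w0,w6,w5), (w1,w4,w1), (w1,w4,w3), (w1,w4,w6), (w2,w0,w3), (w2,w1,w4), (w2,w6,w3), (w2,w6,w5), … and 16 more.
Total: 28.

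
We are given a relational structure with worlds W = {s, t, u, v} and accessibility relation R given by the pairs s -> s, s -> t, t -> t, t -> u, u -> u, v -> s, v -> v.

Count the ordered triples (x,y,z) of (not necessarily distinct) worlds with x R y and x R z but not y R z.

Enumerating: (s,t,s), (t,u,t), (v,s,v).

3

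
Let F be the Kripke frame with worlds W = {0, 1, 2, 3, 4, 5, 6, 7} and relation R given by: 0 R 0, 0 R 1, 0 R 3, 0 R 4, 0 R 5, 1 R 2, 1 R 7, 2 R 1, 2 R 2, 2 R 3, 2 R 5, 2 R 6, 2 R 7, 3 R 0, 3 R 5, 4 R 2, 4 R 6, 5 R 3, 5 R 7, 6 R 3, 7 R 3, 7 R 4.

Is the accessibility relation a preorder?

Reflexive: no — 1 is not related to itself.
Transitive: no — 0 R 1 and 1 R 2, but not 0 R 2.
So R is not a preorder.

No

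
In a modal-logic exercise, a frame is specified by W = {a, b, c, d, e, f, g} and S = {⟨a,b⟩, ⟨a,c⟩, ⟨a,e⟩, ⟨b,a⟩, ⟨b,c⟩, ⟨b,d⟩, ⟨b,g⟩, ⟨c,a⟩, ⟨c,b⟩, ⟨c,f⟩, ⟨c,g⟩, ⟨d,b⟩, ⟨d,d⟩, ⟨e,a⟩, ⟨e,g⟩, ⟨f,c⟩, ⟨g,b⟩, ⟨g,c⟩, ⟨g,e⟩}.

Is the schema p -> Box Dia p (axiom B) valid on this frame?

The schema B characterises exactly the symmetric frames.
Symmetric: yes — every pair in S has its reverse in S.

Yes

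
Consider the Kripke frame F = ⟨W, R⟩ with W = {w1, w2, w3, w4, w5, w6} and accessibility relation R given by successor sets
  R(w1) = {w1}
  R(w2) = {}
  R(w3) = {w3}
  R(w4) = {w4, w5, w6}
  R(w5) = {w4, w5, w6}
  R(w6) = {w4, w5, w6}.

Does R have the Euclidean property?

Yes

Euclidean: yes — any two successors of a common world are R-related.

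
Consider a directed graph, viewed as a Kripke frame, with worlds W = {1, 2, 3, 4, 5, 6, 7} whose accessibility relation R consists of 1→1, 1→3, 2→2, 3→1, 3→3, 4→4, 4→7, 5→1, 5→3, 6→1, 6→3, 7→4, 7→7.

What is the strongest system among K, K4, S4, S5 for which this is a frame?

K4

Transitive (axiom 4): yes — every two-step R-path is closed by a direct edge.
Reflexive (axiom T): no — 5 is not related to itself.
Euclidean (axiom 5): yes — any two successors of a common world are R-related.
So F validates K, K4; S4 would additionally require R to be reflexive. The strongest is K4.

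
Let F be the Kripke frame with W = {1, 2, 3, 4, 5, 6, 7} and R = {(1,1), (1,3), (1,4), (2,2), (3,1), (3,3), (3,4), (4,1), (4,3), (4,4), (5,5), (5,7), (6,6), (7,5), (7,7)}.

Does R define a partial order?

Reflexive: yes — every world is R-related to itself.
Transitive: yes — every two-step R-path is closed by a direct edge.
Antisymmetric: no — 1 R 3 and 3 R 1 with 1 ≠ 3.
So R is not a partial order.

No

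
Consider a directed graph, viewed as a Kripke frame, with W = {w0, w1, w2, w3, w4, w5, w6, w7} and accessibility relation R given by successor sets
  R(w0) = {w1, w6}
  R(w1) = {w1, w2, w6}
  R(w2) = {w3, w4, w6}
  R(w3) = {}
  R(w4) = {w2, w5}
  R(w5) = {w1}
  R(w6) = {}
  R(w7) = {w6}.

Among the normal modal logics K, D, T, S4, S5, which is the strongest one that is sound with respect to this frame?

Serial (axiom D): no — w3 has no R-successor.
Reflexive (axiom T): no — w0 is not related to itself.
Transitive (axiom 4): no — w0 R w1 and w1 R w2, but not w0 R w2.
Euclidean (axiom 5): no — w0 R w6 and w0 R w1, but not w6 R w1.
So F validates K; D would additionally require R to be serial. The strongest is K.

K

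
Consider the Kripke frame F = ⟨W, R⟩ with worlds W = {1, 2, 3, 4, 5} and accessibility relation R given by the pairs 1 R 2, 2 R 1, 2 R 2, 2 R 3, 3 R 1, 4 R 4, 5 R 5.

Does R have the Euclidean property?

Euclidean: no — 2 R 1 and 2 R 3, but not 1 R 3.

No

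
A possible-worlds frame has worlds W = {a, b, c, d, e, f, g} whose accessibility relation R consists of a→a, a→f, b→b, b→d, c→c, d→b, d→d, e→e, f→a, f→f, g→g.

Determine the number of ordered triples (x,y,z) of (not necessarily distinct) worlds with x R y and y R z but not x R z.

R is transitive; there are no such tuples.

0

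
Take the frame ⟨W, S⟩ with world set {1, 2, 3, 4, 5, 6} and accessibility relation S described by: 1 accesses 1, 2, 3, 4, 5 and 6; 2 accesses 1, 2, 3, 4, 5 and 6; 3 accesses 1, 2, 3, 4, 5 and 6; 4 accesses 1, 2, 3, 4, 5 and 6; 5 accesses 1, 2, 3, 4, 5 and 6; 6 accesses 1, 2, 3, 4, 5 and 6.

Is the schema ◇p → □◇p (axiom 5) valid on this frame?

By correspondence theory, 5 is valid on a frame iff S is Euclidean.
Euclidean: yes — any two successors of a common world are S-related.

Yes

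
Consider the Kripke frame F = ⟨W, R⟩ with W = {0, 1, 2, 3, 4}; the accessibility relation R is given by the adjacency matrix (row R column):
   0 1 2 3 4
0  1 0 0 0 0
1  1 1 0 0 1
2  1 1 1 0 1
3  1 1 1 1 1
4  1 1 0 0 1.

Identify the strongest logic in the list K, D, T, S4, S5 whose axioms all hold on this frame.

Serial (axiom D): yes — every world has a successor (e.g. 0 R 0).
Reflexive (axiom T): yes — every world is R-related to itself.
Transitive (axiom 4): yes — every two-step R-path is closed by a direct edge.
Euclidean (axiom 5): no — 1 R 0 and 1 R 4, but not 0 R 4.
So F validates K, D, T, S4; S5 would additionally require R to be Euclidean. The strongest is S4.

S4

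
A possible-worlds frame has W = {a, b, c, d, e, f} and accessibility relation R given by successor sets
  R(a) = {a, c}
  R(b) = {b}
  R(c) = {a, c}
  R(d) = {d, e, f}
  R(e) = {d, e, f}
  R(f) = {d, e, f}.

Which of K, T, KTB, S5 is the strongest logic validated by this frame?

S5

Reflexive (axiom T): yes — every world is R-related to itself.
Symmetric (axiom B): yes — every pair in R has its reverse in R.
Euclidean (axiom 5): yes — any two successors of a common world are R-related.
So F validates K, T, KTB, S5. The strongest is S5.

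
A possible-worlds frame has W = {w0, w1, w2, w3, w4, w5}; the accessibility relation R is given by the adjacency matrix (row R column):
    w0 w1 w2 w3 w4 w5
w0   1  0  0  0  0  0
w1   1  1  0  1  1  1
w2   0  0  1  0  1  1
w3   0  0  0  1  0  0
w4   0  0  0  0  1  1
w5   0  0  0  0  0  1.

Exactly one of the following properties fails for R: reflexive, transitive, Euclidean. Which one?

Euclidean

Reflexive: yes — every world is R-related to itself.
Transitive: yes — every two-step R-path is closed by a direct edge.
Euclidean: no — w1 R w0 and w1 R w3, but not w0 R w3.
Only Euclidean fails.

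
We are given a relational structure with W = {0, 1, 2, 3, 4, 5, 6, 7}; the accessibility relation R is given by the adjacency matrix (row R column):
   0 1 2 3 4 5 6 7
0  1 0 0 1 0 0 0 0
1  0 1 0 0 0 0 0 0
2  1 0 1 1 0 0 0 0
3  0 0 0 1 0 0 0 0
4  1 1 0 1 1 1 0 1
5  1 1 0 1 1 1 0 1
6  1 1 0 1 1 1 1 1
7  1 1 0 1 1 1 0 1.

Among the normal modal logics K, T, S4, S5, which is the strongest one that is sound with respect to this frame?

Reflexive (axiom T): yes — every world is R-related to itself.
Transitive (axiom 4): yes — every two-step R-path is closed by a direct edge.
Euclidean (axiom 5): no — 2 R 3 and 2 R 0, but not 3 R 0.
So F validates K, T, S4; S5 would additionally require R to be Euclidean. The strongest is S4.

S4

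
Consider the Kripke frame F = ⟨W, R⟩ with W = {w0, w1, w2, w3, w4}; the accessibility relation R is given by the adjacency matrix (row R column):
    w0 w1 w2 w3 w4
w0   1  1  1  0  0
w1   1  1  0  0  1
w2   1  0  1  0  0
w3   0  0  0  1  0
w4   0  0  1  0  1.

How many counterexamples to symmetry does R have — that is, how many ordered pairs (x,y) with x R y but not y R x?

Enumerating: (w1,w4), (w4,w2).

2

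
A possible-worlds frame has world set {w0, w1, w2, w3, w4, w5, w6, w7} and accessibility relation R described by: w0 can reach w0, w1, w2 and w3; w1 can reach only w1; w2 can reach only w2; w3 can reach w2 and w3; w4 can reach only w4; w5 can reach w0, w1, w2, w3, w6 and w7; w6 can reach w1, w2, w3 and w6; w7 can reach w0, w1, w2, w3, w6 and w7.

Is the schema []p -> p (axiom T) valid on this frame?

By correspondence theory, T is valid on a frame iff R is reflexive.
Reflexive: no — w5 is not related to itself.

No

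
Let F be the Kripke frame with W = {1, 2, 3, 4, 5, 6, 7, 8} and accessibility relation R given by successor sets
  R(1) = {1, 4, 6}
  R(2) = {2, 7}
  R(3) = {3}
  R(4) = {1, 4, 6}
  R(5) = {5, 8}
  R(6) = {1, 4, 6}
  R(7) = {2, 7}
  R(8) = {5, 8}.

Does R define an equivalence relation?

Reflexive: yes — every world is R-related to itself.
Symmetric: yes — every pair in R has its reverse in R.
Transitive: yes — every two-step R-path is closed by a direct edge.
So R is an equivalence relation.

Yes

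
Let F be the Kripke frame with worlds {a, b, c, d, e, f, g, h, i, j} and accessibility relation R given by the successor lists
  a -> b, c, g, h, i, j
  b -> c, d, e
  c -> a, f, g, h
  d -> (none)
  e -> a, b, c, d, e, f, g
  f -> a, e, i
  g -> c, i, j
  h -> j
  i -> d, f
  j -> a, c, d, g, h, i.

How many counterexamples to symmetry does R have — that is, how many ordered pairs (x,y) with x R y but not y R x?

Enumerating: (a,b), (a,g), (a,h), (a,i), (b,c), (b,d), (c,f), (c,h), (e,a), (e,c), (e,d), (e,g), (f,a), (g,i), (i,d), (j,c), (j,d), (j,i).

18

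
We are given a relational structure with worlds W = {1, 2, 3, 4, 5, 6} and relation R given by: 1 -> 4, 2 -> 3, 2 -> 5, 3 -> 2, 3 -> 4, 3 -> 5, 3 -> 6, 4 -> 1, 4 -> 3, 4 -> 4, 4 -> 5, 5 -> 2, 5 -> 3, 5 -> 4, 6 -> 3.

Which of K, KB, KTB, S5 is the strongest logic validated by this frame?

Symmetric (axiom B): yes — every pair in R has its reverse in R.
Reflexive (axiom T): no — 1 is not related to itself.
Euclidean (axiom 5): no — 3 R 2 and 3 R 4, but not 2 R 4.
So F validates K, KB; KTB would additionally require R to be reflexive. The strongest is KB.

KB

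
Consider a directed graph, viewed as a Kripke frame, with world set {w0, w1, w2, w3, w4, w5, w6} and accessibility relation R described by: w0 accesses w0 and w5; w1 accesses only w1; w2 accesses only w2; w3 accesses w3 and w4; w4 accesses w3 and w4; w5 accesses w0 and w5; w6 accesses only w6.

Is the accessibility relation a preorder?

Yes

Reflexive: yes — every world is R-related to itself.
Transitive: yes — every two-step R-path is closed by a direct edge.
So R is a preorder.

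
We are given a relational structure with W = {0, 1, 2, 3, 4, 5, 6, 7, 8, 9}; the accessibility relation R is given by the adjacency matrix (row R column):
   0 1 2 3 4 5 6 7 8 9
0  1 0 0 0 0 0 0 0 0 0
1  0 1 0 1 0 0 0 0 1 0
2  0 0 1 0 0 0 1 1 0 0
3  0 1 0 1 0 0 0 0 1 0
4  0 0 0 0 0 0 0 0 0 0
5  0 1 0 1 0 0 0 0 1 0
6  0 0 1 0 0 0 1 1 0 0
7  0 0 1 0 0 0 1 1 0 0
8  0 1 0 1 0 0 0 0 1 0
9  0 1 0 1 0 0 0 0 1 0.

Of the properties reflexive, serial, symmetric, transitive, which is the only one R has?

Reflexive: no — 4 is not related to itself.
Serial: no — 4 has no R-successor.
Symmetric: no — 5 R 1 but not 1 R 5.
Transitive: yes — every two-step R-path is closed by a direct edge.
Only transitive holds.

transitive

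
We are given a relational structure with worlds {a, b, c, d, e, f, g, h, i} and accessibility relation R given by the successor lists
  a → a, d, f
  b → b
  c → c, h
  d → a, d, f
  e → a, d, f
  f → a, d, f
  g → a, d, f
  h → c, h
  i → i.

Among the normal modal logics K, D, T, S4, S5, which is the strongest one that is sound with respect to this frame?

D

Serial (axiom D): yes — every world has a successor (e.g. a R a).
Reflexive (axiom T): no — e is not related to itself.
Transitive (axiom 4): yes — every two-step R-path is closed by a direct edge.
Euclidean (axiom 5): yes — any two successors of a common world are R-related.
So F validates K, D; T would additionally require R to be reflexive. The strongest is D.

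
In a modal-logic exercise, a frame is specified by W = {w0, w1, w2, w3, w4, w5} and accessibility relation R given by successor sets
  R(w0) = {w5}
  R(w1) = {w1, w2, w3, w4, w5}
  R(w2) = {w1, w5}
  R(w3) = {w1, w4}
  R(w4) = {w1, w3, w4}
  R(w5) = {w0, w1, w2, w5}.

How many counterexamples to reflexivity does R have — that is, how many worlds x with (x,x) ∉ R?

3

Enumerating: w0, w2, w3.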